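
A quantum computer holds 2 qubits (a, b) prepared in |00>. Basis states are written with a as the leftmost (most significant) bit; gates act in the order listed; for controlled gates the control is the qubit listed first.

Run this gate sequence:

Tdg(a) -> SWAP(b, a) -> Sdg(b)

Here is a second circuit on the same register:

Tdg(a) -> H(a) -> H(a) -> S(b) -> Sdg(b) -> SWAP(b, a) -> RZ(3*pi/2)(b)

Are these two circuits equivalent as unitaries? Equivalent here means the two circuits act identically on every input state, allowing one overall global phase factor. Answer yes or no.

Yes: on every input state the two circuits agree up to one overall phase factor.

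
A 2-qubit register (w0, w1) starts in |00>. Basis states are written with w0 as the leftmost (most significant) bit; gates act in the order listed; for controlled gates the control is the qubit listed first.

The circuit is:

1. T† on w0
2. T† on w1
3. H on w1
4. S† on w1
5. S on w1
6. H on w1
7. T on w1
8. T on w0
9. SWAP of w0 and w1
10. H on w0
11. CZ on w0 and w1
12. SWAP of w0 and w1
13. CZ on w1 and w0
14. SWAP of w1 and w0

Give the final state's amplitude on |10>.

|10> carries amplitude sqrt(2)/2 in the final state. Key observation: steps 1-8 multiply out to the identity, so the circuit reduces to the remaining gates.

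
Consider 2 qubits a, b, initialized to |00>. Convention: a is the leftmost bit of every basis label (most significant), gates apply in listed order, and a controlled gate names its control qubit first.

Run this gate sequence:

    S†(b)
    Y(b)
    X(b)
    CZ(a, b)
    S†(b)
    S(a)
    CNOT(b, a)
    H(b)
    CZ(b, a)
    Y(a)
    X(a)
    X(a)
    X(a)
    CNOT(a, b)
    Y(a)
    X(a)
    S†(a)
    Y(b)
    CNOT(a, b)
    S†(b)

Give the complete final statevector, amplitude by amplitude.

After the circuit, the state carries amplitude -sqrt(2)/2 on |00>, -sqrt(2)*I/2 on |01>, 0 on |10>, 0 on |11>.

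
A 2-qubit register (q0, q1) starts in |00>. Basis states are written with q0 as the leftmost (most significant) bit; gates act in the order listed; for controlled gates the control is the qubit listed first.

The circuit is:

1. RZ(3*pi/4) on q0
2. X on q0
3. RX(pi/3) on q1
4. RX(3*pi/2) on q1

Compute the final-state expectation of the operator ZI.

In the final state, ZI has expectation -1.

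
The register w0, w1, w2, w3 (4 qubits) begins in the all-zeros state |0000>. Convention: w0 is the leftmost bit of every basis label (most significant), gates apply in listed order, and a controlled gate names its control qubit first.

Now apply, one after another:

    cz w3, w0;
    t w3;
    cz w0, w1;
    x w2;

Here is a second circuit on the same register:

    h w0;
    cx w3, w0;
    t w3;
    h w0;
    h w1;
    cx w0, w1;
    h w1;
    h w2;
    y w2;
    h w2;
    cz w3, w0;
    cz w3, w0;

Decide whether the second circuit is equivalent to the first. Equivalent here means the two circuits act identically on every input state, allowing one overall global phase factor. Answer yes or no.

No: there is an input state on which the two circuits produce genuinely different outputs (not merely differing by a phase).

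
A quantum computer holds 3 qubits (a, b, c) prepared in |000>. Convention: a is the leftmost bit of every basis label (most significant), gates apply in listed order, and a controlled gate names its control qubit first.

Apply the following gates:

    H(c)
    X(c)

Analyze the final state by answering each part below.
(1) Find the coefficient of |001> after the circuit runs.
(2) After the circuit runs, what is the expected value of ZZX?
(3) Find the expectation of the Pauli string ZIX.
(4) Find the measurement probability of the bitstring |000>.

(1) The final state's coefficient on |001> equals sqrt(2)/2.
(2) The expectation value of ZZX is 1.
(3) The observable ZIX averages to 1.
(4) A full measurement returns |000> with probability 1/2.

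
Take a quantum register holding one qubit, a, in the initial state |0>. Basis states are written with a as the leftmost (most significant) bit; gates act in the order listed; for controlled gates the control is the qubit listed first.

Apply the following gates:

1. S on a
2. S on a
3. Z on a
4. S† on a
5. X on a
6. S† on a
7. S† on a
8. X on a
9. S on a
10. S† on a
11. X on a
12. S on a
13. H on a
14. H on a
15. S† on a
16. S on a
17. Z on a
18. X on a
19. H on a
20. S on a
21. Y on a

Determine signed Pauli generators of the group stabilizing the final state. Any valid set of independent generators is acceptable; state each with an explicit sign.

The final state is stabilized by the group generated by +Y; other independent generating sets are equally valid.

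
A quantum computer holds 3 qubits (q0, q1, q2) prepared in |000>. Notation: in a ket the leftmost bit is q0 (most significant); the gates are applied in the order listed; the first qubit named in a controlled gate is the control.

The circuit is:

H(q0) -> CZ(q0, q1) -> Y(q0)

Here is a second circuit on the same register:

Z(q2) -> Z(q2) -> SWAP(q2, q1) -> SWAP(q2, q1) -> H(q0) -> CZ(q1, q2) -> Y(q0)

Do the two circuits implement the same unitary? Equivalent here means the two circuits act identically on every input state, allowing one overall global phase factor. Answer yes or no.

No — the two circuits implement different unitaries, even allowing a global phase.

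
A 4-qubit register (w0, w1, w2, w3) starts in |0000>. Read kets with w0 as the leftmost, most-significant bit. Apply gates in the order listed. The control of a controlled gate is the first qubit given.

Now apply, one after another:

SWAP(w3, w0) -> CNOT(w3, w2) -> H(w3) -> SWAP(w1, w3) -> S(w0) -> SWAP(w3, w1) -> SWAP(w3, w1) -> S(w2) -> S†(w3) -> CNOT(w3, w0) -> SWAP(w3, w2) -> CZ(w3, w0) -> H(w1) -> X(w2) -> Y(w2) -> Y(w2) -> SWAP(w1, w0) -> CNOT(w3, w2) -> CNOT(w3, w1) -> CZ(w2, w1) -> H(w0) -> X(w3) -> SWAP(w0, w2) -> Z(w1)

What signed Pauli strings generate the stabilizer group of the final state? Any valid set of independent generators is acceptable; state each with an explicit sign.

The stabilizer group can be generated by +IIXI, -ZIII, +IZII, -IIIZ, among other valid generating sets. Key observation: the block from step 6 through step 7 cancels to the identity and can be dropped.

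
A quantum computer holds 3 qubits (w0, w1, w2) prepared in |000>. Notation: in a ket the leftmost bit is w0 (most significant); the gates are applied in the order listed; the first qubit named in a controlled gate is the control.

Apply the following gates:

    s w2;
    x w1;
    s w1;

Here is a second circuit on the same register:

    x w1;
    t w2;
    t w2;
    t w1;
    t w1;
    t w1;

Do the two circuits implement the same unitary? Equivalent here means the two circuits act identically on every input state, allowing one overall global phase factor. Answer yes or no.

No, they are not equivalent — no single phase factor reconciles the two unitaries.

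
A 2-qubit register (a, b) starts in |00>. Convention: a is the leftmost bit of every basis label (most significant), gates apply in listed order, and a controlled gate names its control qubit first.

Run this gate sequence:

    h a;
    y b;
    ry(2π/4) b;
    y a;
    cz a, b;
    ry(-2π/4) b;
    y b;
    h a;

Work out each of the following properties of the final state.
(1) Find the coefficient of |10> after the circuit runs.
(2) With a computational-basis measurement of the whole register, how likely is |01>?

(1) |10> carries amplitude -I/2 in the final state.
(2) A full measurement returns |01> with probability 1/4.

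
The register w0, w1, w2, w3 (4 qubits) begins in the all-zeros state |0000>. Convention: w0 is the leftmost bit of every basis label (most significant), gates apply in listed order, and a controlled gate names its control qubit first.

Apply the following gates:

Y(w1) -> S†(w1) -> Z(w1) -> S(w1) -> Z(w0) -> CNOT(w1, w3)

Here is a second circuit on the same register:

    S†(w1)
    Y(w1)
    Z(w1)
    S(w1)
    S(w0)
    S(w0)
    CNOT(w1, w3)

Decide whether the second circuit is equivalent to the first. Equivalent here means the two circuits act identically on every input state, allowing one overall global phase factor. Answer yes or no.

No: there is an input state on which the two circuits produce genuinely different outputs (not merely differing by a phase).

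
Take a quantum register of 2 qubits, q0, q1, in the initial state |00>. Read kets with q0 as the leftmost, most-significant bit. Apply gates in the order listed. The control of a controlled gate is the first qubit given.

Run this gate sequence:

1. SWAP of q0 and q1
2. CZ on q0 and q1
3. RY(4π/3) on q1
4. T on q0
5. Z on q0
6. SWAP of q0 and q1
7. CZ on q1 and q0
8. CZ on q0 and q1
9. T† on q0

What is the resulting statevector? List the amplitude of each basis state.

The final amplitudes are -1/2 on |00>, 0 on |01>, -sqrt(3)*exp(3*I*pi/4)/2 on |10>, 0 on |11>.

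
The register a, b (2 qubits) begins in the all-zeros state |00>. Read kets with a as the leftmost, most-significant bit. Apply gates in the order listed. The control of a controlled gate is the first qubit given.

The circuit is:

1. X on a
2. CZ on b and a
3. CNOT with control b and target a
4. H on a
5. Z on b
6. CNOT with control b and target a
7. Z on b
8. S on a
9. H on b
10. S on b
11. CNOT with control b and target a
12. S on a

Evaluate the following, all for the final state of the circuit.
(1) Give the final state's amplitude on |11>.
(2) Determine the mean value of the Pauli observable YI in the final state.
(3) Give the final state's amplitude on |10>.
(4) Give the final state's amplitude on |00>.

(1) |11> carries amplitude -1/2 in the final state.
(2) In the final state, YI has expectation 0.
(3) |10> carries amplitude 1/2 in the final state.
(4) The amplitude on |00> is 1/2.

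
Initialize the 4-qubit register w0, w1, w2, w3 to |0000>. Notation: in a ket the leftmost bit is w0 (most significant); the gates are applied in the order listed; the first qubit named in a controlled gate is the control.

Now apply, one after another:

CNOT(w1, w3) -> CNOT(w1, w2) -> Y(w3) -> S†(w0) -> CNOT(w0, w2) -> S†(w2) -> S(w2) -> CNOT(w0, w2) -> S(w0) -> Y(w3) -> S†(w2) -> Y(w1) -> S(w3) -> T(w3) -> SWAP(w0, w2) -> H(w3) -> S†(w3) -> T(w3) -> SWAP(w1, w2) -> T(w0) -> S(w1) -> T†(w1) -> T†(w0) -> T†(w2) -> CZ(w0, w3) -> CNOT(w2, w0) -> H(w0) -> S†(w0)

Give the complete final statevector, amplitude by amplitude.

After the circuit, the state carries amplitude exp(I*pi/4)/2 on |0010>, 1/2 on |0011>, exp(3*I*pi/4)/2 on |1010>, I/2 on |1011>, and 0 on every other basis state. Key observation: gates 3-10 undo each other exactly, leaving only the rest of the circuit to track.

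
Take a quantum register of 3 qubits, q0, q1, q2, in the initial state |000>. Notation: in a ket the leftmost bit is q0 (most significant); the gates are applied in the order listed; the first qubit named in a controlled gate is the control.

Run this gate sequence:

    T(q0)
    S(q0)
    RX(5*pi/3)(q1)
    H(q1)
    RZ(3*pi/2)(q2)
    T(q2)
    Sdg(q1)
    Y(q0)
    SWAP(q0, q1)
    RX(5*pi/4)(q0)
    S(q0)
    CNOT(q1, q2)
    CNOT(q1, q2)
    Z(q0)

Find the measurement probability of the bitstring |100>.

The probability of measuring |100> is 0. Key observation: steps 12-13 multiply out to the identity, so the circuit reduces to the remaining gates.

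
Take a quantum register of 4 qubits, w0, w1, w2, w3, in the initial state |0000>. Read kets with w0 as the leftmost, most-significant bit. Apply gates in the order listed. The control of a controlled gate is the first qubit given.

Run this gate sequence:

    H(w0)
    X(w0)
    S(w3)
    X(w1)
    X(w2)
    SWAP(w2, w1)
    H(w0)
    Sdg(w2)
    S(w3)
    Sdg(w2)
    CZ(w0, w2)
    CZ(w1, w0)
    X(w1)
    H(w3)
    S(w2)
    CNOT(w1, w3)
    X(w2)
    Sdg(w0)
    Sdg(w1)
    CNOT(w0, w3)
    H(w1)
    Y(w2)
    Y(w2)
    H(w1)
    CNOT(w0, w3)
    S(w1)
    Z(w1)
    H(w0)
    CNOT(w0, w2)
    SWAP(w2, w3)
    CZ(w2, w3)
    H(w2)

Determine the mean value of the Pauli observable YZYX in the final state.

The observable YZYX averages to -1. Key observation: the block from step 19 through step 26 cancels to the identity and can be dropped.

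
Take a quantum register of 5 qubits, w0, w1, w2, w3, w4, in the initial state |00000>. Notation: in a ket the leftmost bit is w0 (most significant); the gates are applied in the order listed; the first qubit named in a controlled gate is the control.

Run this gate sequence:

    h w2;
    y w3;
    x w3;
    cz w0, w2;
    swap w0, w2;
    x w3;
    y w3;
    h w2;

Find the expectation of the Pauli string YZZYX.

The expectation value of YZZYX is 0.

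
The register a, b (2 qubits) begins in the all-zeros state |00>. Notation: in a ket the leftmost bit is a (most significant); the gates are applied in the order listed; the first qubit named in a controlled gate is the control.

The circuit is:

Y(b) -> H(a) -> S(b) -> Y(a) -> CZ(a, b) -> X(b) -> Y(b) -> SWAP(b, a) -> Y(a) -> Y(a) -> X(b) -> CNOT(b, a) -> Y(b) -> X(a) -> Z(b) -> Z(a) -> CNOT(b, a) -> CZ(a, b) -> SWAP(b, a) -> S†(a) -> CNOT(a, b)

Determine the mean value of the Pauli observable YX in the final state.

The observable YX averages to -1.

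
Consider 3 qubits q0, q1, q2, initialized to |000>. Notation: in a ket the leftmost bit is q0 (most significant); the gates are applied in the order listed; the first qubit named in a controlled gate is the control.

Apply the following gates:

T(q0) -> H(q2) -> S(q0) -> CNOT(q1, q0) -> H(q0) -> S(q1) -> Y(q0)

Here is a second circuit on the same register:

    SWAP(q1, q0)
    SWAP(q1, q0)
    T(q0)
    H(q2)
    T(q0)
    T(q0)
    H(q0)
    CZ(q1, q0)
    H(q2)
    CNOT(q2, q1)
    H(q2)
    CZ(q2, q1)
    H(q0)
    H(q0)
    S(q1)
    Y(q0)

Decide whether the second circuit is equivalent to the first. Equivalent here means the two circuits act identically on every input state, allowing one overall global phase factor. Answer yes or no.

No, they are not equivalent — no single phase factor reconciles the two unitaries.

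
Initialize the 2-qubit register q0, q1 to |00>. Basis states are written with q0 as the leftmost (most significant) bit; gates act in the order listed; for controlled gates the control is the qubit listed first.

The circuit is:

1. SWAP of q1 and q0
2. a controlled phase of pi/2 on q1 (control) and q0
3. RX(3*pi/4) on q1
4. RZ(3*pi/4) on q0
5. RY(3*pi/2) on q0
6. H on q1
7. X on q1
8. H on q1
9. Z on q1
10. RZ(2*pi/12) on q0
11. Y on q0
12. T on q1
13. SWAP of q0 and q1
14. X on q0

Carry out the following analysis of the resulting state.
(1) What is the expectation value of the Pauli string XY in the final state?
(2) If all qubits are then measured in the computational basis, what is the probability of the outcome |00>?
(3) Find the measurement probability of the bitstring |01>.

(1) The observable XY averages to -1/4. Key observation: gates 6-9 undo each other exactly, leaving only the rest of the circuit to track.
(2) A full measurement returns |00> with probability sqrt(2)/8 + 1/4.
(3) Outcome |01> occurs with probability sqrt(2)/8 + 1/4.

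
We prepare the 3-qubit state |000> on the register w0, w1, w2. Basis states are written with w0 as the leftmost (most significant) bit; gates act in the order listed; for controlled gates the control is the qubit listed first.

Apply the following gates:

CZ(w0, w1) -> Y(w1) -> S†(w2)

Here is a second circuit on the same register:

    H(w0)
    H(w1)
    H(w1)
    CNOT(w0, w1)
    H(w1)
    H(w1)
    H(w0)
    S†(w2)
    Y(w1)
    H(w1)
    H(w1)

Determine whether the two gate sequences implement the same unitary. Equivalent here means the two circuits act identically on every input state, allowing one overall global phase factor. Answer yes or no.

No: there is an input state on which the two circuits produce genuinely different outputs (not merely differing by a phase).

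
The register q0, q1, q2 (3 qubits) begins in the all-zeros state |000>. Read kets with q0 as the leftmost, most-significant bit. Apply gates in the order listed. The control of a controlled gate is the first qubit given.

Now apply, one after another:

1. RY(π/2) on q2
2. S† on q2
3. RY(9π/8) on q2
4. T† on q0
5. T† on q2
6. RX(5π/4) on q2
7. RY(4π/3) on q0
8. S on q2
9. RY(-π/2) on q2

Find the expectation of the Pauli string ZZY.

In the final state, ZZY has expectation sqrt(2)/4.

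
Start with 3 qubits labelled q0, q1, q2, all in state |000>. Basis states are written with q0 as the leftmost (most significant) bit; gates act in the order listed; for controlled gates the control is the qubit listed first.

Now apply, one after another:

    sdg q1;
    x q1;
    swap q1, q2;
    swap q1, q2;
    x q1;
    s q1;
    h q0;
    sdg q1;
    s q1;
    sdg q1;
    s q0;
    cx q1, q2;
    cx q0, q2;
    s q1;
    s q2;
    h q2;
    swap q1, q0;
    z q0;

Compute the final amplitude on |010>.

The final state's coefficient on |010> equals -1/2.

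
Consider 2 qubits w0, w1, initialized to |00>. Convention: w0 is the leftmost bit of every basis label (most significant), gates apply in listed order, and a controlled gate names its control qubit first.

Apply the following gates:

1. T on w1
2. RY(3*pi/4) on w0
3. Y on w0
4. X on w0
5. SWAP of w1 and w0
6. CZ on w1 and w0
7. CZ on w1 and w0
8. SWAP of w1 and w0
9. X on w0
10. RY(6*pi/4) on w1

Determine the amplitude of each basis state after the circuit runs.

After the circuit, the state carries amplitude I*sqrt(2*sqrt(2) + 4)/4 on |00>, -I*sqrt(2*sqrt(2) + 4)/4 on |01>, -I*sqrt(4 - 2*sqrt(2))/4 on |10>, I*sqrt(4 - 2*sqrt(2))/4 on |11>. Key observation: the block from step 4 through step 9 cancels to the identity and can be dropped.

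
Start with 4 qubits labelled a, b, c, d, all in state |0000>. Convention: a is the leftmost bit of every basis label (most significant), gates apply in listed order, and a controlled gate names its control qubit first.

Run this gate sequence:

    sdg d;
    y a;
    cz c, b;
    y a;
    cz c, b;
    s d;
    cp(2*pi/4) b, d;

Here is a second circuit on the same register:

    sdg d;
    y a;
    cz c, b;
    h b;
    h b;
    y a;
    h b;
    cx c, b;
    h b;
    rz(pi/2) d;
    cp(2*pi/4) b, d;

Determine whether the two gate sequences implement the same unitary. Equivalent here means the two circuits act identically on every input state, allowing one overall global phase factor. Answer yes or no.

Yes, they are equivalent — the unitaries differ by at most a global phase.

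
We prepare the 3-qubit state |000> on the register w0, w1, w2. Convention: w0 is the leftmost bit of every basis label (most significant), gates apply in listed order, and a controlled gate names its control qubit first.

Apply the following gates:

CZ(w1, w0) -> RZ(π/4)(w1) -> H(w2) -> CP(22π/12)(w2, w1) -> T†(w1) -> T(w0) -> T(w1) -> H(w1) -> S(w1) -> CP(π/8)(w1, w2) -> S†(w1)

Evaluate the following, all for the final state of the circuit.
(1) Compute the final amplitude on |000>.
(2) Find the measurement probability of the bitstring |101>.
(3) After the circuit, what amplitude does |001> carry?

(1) The amplitude on |000> is -exp(7*I*pi/8)/2.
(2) Outcome |101> occurs with probability 0.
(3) The amplitude on |001> is -exp(7*I*pi/8)/2.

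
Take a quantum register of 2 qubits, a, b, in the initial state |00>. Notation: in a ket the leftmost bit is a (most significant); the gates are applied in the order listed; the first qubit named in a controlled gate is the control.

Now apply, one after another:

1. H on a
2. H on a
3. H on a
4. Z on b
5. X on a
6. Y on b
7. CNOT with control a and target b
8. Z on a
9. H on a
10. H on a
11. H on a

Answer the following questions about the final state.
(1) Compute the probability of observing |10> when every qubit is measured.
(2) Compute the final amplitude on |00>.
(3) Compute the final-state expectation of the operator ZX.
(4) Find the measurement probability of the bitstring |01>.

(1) A full measurement returns |10> with probability 1/4.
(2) |00> carries amplitude -I/2 in the final state.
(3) In the final state, ZX has expectation -1.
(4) Outcome |01> occurs with probability 1/4.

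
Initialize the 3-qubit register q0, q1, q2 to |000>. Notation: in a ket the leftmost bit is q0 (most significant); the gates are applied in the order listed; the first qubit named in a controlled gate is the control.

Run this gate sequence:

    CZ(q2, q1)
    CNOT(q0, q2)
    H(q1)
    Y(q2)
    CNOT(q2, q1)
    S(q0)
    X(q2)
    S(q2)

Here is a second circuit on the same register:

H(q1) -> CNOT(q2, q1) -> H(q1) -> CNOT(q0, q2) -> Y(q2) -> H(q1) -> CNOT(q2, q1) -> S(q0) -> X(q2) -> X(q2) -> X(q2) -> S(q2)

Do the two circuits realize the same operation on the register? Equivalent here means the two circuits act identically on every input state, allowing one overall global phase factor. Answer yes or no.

Yes — the two circuits implement the same unitary up to a global phase.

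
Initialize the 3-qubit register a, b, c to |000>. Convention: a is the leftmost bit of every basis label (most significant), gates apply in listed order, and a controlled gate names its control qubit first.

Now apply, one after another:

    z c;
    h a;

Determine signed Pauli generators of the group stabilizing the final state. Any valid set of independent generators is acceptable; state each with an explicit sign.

The final state is stabilized by the group generated by +XII, +IZI, +IIZ; other independent generating sets are equally valid.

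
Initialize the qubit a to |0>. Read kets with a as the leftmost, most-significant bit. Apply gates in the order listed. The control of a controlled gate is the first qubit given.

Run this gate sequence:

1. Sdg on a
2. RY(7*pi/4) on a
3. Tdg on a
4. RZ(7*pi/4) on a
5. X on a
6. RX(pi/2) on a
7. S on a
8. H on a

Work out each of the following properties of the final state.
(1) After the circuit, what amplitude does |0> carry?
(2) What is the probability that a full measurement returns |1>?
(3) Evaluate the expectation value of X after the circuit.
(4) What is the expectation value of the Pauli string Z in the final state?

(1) |0> carries amplitude sqrt(2 - sqrt(2))*exp(5*I*pi/8)/2 in the final state.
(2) Outcome |1> occurs with probability sqrt(2)/4 + 1/2.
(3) In the final state, X has expectation -sqrt(2)/2.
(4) In the final state, Z has expectation -sqrt(2)/2.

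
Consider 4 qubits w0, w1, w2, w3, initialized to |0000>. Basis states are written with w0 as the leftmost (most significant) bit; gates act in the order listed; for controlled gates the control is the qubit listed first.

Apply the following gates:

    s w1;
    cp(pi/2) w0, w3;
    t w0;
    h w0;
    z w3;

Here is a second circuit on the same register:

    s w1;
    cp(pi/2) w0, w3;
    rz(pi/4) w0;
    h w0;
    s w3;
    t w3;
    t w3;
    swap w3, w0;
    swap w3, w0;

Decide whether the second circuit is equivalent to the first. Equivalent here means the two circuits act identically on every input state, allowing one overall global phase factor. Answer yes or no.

Yes — the two circuits implement the same unitary up to a global phase.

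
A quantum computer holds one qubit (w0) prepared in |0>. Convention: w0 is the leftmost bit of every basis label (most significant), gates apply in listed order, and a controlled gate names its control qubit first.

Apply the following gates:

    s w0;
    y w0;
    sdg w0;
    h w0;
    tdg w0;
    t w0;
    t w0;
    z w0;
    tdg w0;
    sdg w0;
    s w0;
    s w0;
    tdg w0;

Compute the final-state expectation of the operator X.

The observable X averages to sqrt(2)/2.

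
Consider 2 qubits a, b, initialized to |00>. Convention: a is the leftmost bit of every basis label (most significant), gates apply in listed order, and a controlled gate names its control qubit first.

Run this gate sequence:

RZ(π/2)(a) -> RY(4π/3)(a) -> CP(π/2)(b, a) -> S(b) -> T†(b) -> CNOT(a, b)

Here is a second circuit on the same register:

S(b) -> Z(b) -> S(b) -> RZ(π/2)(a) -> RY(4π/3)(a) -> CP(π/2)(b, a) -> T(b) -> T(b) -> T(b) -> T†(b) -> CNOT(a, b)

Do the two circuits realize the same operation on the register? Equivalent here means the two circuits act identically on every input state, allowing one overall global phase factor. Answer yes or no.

No: there is an input state on which the two circuits produce genuinely different outputs (not merely differing by a phase).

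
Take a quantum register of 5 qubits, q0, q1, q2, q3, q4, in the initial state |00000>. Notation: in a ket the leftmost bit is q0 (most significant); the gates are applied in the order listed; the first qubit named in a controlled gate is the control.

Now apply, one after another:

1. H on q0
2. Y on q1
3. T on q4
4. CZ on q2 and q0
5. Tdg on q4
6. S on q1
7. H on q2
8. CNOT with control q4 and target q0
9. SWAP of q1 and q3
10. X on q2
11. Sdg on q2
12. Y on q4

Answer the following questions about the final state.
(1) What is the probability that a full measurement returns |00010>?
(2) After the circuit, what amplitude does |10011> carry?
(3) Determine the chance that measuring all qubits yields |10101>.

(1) A full measurement returns |00010> with probability 0.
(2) |10011> carries amplitude -I/2 in the final state.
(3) The probability of measuring |10101> is 0.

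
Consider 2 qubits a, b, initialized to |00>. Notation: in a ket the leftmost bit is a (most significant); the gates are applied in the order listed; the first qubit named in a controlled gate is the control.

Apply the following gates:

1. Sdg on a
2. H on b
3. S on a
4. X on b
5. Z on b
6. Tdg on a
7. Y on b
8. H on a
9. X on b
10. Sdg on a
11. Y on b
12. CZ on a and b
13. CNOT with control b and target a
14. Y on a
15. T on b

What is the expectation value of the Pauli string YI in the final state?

In the final state, YI has expectation -1.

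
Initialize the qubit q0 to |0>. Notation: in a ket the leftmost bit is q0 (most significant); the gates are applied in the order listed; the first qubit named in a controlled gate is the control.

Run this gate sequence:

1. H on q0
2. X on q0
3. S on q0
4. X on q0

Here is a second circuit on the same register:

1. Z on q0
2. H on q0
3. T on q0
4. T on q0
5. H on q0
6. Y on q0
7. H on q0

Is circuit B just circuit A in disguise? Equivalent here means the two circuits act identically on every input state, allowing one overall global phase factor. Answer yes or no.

No: there is an input state on which the two circuits produce genuinely different outputs (not merely differing by a phase).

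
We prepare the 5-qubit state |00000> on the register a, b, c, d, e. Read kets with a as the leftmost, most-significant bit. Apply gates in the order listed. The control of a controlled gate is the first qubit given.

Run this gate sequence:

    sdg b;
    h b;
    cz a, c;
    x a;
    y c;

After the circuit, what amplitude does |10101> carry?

The final state's coefficient on |10101> equals 0.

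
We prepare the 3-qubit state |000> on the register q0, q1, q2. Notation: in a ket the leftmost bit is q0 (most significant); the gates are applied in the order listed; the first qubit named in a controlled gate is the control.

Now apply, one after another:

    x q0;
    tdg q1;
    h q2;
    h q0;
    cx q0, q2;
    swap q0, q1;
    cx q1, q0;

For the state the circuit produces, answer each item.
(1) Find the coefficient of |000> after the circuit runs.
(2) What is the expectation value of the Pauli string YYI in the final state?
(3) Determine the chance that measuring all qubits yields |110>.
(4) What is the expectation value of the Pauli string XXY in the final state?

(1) |000> carries amplitude 1/2 in the final state.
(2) The expectation value of YYI is 1.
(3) Outcome |110> occurs with probability 1/4.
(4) In the final state, XXY has expectation 0.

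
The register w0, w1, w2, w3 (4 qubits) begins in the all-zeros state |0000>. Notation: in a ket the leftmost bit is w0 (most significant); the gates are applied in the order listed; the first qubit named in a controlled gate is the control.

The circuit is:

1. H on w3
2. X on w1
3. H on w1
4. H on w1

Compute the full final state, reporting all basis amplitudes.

After the circuit, the state carries amplitude sqrt(2)/2 on |0100>, sqrt(2)/2 on |0101>, and 0 on every other basis state.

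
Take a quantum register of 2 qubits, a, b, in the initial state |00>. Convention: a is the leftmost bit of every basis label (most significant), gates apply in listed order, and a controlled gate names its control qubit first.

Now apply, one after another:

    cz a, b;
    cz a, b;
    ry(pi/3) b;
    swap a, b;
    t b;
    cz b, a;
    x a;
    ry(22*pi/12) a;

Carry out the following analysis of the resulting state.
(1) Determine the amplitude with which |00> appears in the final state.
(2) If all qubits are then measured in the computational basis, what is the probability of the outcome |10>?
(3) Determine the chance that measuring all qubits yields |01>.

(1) The final state's coefficient on |00> equals -sqrt(2)/2.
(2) Outcome |10> occurs with probability 1/2.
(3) A full measurement returns |01> with probability 0.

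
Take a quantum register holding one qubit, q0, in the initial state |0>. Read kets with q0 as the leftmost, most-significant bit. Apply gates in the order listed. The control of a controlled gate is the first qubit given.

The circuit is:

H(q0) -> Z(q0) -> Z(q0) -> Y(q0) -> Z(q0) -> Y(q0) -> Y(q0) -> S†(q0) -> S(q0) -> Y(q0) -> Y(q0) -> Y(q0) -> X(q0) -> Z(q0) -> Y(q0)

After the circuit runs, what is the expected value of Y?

The expectation value of Y is 0.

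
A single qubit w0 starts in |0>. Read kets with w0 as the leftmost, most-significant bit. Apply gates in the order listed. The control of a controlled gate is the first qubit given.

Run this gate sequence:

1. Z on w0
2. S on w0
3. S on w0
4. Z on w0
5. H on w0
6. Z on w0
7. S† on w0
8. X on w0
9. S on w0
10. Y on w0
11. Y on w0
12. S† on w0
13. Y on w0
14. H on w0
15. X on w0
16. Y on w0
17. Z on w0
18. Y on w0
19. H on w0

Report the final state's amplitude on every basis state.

After the circuit, the state carries amplitude -sqrt(2)/2 on |0>, sqrt(2)*I/2 on |1>.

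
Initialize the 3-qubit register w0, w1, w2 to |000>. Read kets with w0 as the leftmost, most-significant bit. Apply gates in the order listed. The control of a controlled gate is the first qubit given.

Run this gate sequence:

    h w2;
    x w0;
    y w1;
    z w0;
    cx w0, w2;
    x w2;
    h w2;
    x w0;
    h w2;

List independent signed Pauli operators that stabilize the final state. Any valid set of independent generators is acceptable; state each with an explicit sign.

The stabilizer group can be generated by +IIX, +ZII, -IZI, among other valid generating sets.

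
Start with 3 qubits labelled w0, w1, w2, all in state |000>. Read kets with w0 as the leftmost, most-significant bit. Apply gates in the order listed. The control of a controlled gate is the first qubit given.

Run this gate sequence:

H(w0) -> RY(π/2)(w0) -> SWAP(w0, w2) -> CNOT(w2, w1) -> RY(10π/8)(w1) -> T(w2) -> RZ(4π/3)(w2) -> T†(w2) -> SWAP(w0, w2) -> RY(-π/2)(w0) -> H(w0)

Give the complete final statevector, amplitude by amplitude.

The final amplitudes are -sqrt(sqrt(2) + 2)*exp(2*I*pi/3)/2 on |000>, -sqrt(2 - sqrt(2))*exp(2*I*pi/3)/2 on |010>, and 0 on every other basis state.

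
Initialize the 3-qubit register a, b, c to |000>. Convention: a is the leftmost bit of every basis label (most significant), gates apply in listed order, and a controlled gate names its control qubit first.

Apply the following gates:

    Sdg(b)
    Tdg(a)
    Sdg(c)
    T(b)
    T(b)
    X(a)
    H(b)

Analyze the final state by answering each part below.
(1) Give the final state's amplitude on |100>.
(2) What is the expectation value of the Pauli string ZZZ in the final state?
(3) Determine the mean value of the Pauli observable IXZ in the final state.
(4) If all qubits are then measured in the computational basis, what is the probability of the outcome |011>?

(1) |100> carries amplitude sqrt(2)/2 in the final state.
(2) The observable ZZZ averages to 0.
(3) The observable IXZ averages to 1.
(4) A full measurement returns |011> with probability 0.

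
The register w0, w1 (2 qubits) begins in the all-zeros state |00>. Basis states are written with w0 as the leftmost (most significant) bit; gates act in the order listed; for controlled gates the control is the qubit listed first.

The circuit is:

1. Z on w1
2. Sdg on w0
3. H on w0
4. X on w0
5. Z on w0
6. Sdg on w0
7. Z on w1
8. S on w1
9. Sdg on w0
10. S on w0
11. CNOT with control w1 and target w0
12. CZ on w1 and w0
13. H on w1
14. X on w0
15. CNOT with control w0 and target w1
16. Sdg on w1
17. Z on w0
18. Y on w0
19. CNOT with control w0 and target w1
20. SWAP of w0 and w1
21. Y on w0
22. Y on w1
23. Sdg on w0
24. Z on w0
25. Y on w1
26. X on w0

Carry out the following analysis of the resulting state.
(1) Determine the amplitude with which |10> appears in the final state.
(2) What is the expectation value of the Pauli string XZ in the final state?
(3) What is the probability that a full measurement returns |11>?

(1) The amplitude on |10> is -I/2.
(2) The expectation value of XZ is 1.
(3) Outcome |11> occurs with probability 1/4.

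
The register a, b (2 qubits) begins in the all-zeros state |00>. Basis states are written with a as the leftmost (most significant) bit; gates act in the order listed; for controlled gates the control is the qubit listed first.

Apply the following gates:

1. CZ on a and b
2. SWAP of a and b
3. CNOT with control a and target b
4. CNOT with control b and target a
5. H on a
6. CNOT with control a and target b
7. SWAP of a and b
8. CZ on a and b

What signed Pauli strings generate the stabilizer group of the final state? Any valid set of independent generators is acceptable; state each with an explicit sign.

The final state is stabilized by the group generated by -XX, +ZZ; other independent generating sets are equally valid.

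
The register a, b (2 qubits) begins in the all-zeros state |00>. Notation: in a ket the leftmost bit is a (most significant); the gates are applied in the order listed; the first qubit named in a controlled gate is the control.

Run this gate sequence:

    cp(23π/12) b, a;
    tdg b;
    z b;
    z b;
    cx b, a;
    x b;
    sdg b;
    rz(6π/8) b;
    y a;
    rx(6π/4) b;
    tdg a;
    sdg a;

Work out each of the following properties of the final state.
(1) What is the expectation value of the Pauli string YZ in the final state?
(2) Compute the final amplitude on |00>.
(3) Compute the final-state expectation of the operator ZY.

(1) The observable YZ averages to 0.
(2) The amplitude on |00> is 0.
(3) In the final state, ZY has expectation 1.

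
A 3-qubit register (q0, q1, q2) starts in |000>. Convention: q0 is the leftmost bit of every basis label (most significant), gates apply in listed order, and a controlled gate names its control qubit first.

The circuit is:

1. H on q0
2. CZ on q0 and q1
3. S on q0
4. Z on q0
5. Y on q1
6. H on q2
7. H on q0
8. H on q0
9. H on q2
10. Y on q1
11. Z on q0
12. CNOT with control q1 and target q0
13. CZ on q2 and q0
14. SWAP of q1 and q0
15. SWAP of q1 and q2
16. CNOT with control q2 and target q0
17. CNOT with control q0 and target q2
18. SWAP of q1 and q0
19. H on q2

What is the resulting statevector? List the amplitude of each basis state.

The resulting statevector has amplitude 1/2 on |000>, 1/2 on |001>, I/2 on |010>, I/2 on |011>, 0 on |100>, 0 on |101>, 0 on |110>, 0 on |111>. Key observation: the block from step 5 through step 10 cancels to the identity and can be dropped.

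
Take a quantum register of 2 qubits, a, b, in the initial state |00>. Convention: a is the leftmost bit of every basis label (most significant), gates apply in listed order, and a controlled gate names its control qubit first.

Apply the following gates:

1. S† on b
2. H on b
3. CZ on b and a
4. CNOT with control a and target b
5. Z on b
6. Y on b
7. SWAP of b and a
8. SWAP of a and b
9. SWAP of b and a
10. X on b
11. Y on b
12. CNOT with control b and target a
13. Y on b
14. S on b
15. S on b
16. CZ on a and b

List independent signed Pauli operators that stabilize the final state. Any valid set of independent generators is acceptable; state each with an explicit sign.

The final state is stabilized by the group generated by -XI, -IZ; other independent generating sets are equally valid.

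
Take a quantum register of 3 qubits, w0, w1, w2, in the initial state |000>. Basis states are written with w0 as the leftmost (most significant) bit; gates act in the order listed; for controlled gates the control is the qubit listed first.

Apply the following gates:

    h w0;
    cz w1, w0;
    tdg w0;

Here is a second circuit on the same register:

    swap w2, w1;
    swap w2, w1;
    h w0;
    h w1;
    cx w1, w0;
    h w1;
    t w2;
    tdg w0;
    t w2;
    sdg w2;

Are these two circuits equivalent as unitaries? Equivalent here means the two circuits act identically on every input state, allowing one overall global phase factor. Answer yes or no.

No: there is an input state on which the two circuits produce genuinely different outputs (not merely differing by a phase).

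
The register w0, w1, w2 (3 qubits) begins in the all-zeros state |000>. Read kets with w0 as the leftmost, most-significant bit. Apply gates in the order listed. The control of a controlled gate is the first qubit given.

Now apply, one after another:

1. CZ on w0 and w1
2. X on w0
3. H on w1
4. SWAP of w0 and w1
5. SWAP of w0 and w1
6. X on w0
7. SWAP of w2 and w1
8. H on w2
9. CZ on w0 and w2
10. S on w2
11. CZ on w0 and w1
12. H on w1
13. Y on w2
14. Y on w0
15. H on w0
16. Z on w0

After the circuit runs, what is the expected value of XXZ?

In the final state, XXZ has expectation -1. Key observation: gates 4-5 undo each other exactly, leaving only the rest of the circuit to track.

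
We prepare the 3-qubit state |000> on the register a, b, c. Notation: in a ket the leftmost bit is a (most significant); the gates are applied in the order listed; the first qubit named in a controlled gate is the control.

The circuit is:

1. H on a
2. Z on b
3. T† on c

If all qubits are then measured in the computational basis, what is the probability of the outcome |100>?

Outcome |100> occurs with probability 1/2.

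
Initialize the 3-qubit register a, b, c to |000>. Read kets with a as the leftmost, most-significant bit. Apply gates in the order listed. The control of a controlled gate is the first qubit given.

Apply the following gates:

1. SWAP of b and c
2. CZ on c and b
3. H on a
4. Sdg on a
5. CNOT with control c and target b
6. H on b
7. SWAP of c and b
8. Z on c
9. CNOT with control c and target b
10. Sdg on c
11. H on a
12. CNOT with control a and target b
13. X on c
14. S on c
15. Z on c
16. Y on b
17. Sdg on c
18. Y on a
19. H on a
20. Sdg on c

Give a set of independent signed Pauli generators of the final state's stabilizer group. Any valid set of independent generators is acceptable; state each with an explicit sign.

The stabilizer group can be generated by -XZZ, +ZYZ, -ZZY, among other valid generating sets.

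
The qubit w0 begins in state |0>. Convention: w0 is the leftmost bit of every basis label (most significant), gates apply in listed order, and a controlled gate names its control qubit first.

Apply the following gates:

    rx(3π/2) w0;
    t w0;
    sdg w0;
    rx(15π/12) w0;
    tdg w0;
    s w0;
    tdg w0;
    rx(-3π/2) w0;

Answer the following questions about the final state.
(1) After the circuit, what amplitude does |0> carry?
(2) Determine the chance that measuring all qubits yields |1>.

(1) The final state's coefficient on |0> equals -sqrt(sqrt(2) + 2)/4 - sqrt(2 - sqrt(2))/4 - sqrt(sqrt(2) + 2)*exp(3*I*pi/4)/4 + sqrt(2 - sqrt(2))*exp(3*I*pi/4)/4.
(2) A full measurement returns |1> with probability 3/4.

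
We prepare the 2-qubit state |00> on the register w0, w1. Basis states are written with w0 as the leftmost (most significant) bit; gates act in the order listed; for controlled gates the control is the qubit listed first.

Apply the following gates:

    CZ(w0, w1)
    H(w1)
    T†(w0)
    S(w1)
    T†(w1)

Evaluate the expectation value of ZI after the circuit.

The observable ZI averages to 1.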